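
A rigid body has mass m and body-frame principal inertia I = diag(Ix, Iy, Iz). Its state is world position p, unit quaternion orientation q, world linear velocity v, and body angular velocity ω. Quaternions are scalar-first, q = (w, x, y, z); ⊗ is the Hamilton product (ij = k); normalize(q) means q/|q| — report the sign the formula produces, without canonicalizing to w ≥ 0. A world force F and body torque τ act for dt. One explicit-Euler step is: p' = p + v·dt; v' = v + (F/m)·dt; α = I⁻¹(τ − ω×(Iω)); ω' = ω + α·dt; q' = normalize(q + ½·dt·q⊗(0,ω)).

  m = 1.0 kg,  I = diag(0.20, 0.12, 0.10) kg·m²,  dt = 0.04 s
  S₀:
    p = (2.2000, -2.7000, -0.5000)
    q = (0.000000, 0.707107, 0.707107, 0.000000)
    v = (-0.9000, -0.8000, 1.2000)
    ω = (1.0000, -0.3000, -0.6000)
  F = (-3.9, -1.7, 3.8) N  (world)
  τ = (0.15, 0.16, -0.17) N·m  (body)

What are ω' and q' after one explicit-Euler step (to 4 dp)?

gyro term ω×Iω = (-0.0036, -0.0600, 0.0240)
angular accel α = (0.7680, 1.8333, -1.9400)
new body rate ω' = (1.0307, -0.2267, -0.6776)
2q̇ = q⊗(0,ω) = (-0.4949749, -0.4242642, 0.4242642, -0.9192391)
updated quaternion q' = (-0.0099, 0.6984, 0.7154, -0.0184)

ω' = (1.0307, -0.2267, -0.6776)
q' = (-0.0099, 0.6984, 0.7154, -0.0184)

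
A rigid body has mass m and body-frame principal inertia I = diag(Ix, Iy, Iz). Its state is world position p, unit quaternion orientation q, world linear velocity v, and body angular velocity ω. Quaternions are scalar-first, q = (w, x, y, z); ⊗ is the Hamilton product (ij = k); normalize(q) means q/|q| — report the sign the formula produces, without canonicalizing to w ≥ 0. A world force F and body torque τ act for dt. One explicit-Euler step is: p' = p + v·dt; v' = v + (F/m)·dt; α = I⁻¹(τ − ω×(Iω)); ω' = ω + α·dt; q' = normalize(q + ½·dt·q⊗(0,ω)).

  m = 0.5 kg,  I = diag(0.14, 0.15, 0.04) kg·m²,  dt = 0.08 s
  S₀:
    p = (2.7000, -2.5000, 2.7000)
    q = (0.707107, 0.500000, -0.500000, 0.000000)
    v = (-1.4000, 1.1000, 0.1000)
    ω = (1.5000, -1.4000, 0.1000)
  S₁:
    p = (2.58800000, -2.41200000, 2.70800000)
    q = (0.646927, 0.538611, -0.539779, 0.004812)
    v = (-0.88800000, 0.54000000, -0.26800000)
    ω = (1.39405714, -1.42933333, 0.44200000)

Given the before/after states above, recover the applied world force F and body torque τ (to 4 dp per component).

v₁ − v₀ = (0.51200000, -0.56000000, -0.36800000)
applied force F = (3.2000, -3.5000, -2.3000)
ω₁ − ω₀ = (-0.10594286, -0.02933333, 0.34200000)
ω₀×(Iω₀) = (0.0154, 0.0150, -0.0210)
applied torque τ = (-0.1700, -0.0400, 0.1500)

F = (3.2000, -3.5000, -2.3000)
τ = (-0.1700, -0.0400, 0.1500)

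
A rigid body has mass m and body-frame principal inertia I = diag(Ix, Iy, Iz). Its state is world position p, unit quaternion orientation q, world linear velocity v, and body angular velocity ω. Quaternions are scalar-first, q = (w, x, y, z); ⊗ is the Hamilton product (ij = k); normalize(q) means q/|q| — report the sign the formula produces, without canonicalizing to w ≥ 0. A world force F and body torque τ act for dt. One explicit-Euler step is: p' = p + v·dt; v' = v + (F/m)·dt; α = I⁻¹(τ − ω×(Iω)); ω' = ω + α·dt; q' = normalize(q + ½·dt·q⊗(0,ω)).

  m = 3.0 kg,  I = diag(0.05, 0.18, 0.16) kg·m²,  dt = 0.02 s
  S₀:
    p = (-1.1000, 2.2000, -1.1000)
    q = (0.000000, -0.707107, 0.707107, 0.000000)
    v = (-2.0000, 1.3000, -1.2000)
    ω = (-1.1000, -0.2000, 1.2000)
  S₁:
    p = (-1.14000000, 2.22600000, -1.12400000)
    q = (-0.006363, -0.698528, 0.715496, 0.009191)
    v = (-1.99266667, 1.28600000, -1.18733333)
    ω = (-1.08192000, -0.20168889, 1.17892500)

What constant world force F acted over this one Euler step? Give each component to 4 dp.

F = (1.1000, -2.1000, 1.9000)

velocity change Δv = (0.00733333, -0.01400000, 0.01266667)
m·(v₁−v₀)/dt = (1.1000, -2.1000, 1.9000)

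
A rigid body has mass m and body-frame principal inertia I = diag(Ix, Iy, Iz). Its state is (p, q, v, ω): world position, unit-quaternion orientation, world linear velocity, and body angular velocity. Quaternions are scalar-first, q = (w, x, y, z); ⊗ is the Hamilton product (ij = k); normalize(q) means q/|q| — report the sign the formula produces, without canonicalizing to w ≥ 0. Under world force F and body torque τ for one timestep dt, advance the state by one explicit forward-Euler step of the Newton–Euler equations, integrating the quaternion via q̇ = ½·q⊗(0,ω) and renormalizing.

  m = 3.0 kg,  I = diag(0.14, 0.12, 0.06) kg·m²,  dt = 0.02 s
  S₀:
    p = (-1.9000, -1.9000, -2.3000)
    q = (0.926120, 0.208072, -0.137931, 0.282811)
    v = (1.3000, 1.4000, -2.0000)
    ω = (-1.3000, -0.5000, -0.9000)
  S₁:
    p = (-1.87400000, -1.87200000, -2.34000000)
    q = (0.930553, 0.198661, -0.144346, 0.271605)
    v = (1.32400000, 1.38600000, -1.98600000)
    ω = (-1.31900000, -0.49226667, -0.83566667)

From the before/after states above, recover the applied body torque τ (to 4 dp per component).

τ = (-0.1600, 0.1400, 0.1800)

ω₁ − ω₀ = (-0.01900000, 0.00773333, 0.06433333)
precession coupling = (-0.0270, 0.0936, -0.0130)
applied torque τ = (-0.1600, 0.1400, 0.1800)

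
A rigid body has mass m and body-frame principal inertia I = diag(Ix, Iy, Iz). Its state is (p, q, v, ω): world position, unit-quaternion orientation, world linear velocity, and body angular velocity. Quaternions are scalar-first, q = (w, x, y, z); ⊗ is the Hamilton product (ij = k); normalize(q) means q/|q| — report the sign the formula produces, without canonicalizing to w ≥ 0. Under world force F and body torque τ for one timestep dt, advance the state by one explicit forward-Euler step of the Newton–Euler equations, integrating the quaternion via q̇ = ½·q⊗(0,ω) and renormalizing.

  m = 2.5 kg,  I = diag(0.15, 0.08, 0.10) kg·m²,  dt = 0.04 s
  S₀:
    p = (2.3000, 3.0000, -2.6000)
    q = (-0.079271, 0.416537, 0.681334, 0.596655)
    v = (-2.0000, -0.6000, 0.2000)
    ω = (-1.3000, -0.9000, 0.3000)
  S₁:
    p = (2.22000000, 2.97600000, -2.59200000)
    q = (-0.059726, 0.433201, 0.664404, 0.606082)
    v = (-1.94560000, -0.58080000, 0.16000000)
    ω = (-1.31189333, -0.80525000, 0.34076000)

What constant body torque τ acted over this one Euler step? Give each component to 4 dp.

τ = (-0.0500, 0.1700, 0.0200)

Δω = ω₁−ω₀ = (-0.01189333, 0.09475000, 0.04076000)
gyro term ω₀×Iω₀ = (-0.0054, -0.0195, -0.0819)
I·α + gyro = (-0.0500, 0.1700, 0.0200)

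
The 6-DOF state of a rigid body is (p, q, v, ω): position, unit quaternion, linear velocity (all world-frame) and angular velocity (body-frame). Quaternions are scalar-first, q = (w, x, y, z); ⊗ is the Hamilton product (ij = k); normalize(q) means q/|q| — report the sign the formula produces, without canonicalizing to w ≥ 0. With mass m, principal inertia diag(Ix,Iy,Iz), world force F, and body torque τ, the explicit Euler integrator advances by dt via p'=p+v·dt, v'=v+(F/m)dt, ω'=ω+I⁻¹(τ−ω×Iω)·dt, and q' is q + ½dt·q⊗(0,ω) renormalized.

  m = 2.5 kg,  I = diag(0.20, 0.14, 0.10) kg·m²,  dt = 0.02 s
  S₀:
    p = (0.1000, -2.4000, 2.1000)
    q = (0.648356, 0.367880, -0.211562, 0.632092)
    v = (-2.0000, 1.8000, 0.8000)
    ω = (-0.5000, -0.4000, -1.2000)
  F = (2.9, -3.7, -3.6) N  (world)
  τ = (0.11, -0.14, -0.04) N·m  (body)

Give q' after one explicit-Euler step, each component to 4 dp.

Hamilton product q⊗(0,ω) = (0.8578256, 0.1825332, -0.1339324, -1.0309602)
q + ½dt·q⊗(0,ω), renormalized = (0.6569, 0.3697, -0.2129, 0.6217)

q' = (0.6569, 0.3697, -0.2129, 0.6217)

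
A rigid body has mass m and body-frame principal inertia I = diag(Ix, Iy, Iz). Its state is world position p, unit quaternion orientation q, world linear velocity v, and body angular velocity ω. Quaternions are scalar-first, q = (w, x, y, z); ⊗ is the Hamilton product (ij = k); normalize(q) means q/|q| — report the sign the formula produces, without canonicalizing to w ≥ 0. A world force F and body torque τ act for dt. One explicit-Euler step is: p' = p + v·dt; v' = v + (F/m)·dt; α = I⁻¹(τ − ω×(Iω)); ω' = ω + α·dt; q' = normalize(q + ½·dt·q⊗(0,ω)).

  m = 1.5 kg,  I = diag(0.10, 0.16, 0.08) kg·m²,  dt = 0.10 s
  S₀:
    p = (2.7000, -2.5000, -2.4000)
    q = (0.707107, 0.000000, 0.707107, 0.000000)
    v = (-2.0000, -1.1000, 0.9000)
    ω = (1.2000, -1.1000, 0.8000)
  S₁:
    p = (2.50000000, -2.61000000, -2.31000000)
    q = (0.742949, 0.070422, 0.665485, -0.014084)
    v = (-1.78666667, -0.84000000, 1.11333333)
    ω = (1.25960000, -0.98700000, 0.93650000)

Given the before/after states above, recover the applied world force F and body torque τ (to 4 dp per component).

F = (3.2000, 3.9000, 3.2000)
τ = (0.1300, 0.2000, 0.0300)

Δv = v₁−v₀ = (0.21333333, 0.26000000, 0.21333333)
applied force F = (3.2000, 3.9000, 3.2000)
Δω = ω₁−ω₀ = (0.05960000, 0.11300000, 0.13650000)
applied torque τ = (0.1300, 0.2000, 0.0300)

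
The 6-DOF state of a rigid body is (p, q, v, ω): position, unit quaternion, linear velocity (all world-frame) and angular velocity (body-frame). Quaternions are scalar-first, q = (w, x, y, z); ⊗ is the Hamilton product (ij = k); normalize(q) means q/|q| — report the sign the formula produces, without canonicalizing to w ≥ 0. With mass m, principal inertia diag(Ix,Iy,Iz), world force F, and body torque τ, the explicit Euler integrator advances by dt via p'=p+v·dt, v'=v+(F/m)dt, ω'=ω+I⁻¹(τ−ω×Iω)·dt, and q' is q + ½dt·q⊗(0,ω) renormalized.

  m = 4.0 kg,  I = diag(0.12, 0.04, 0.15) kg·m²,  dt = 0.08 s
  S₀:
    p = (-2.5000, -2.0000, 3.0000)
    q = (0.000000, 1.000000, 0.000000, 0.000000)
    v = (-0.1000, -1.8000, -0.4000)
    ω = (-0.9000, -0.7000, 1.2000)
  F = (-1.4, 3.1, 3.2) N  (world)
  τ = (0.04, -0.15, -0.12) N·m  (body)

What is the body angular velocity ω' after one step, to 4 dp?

ω' = (-0.8117, -1.0648, 1.1629)

ω×(Iω) gyroscopic = (-0.0924, 0.0324, -0.0504)
α = I⁻¹(τ − ω×Iω) = (1.1033, -4.5600, -0.4640)
new body rate ω' = (-0.8117, -1.0648, 1.1629)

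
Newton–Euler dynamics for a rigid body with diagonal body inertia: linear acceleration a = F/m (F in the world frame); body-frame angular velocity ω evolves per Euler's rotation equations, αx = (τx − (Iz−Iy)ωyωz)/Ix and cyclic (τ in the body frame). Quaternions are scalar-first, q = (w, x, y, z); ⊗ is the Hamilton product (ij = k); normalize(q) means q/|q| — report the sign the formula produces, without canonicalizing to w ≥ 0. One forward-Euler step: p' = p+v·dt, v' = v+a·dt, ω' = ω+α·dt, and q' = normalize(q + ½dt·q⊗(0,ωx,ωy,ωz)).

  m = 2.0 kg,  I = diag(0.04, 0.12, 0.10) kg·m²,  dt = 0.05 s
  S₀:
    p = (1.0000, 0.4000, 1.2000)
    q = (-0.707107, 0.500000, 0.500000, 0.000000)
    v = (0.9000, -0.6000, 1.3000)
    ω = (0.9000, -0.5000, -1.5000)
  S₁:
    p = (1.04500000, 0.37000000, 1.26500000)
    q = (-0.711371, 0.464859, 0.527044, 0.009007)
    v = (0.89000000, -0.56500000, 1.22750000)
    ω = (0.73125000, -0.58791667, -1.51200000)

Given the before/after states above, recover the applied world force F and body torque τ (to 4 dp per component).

F = (-0.4000, 1.4000, -2.9000)
τ = (-0.1500, -0.1300, -0.0600)

ω₁ − ω₀ = (-0.16875000, -0.08791667, -0.01200000)
applied torque τ = (-0.1500, -0.1300, -0.0600)
velocity change Δv = (-0.01000000, 0.03500000, -0.07250000)
m·(v₁−v₀)/dt = (-0.4000, 1.4000, -2.9000)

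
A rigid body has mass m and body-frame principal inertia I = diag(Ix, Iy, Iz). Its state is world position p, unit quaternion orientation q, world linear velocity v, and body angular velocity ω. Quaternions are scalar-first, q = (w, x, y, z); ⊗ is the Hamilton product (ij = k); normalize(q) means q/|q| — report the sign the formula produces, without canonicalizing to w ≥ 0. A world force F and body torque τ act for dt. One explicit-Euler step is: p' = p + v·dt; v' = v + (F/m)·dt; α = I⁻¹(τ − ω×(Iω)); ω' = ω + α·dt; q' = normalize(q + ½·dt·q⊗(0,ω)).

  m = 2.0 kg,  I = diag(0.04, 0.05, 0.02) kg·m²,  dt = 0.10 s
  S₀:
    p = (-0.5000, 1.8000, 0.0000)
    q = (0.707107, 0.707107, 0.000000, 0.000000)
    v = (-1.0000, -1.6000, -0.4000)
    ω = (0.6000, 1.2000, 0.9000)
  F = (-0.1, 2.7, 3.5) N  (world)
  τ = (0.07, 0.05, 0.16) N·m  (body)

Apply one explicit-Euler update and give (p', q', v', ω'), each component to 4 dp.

precession coupling ω×(Iω) = (-0.0324, 0.0108, 0.0072)
angular accel α = (2.5600, 0.7840, 7.6400)
ω + α·dt = (0.8560, 1.2784, 1.6640)
2q̇ = q⊗(0,ω) = (-0.4242642, 0.4242642, 0.2121321, 1.4849247)
q' = normalize(q + ½dt·q⊗(0,ω)) = (0.6837, 0.7260, 0.0106, 0.0740)
a = F/m = (-0.0500, 1.3500, 1.7500)
new position p' = (-0.6000, 1.6400, -0.0400)
v' = v + a·dt = (-1.0050, -1.4650, -0.2250)

p' = (-0.6000, 1.6400, -0.0400)
q' = (0.6837, 0.7260, 0.0106, 0.0740)
v' = (-1.0050, -1.4650, -0.2250)
ω' = (0.8560, 1.2784, 1.6640)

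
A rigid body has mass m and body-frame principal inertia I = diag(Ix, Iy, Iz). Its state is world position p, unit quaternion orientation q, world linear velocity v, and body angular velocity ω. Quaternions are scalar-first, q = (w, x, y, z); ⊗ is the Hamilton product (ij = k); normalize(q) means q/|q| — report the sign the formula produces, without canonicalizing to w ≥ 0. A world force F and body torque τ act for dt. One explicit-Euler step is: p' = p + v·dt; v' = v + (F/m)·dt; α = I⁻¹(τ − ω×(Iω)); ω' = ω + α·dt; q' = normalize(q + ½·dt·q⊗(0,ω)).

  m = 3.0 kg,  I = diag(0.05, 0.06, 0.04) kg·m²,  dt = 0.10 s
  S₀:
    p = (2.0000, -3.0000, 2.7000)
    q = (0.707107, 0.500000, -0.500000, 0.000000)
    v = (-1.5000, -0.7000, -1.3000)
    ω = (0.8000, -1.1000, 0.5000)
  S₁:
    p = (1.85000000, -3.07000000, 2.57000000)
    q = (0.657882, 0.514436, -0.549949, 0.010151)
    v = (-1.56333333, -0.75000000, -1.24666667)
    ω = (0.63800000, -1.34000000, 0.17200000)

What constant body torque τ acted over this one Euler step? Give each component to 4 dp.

Δω = ω₁−ω₀ = (-0.16200000, -0.24000000, -0.32800000)
I·α + gyro = (-0.0700, -0.1400, -0.1400)

τ = (-0.0700, -0.1400, -0.1400)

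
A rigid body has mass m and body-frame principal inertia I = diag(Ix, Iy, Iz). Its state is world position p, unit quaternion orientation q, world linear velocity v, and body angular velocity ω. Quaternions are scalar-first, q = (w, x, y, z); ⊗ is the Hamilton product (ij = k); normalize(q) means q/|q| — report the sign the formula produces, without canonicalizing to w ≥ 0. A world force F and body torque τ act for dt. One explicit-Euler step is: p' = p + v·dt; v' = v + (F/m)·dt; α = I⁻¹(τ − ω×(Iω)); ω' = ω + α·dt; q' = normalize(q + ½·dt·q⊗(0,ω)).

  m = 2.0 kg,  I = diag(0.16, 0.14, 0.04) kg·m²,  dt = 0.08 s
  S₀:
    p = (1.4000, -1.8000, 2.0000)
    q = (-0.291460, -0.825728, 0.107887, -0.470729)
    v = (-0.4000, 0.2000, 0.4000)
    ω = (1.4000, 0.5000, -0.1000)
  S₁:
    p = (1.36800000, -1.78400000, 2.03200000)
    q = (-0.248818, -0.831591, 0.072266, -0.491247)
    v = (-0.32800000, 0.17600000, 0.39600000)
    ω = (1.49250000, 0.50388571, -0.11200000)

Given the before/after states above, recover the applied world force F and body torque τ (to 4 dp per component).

F = (1.8000, -0.6000, -0.1000)
τ = (0.1900, -0.0100, -0.0200)

rate change Δω = (0.09250000, 0.00388571, -0.01200000)
applied torque τ = (0.1900, -0.0100, -0.0200)
velocity change Δv = (0.07200000, -0.02400000, -0.00400000)
m·(v₁−v₀)/dt = (1.8000, -0.6000, -0.1000)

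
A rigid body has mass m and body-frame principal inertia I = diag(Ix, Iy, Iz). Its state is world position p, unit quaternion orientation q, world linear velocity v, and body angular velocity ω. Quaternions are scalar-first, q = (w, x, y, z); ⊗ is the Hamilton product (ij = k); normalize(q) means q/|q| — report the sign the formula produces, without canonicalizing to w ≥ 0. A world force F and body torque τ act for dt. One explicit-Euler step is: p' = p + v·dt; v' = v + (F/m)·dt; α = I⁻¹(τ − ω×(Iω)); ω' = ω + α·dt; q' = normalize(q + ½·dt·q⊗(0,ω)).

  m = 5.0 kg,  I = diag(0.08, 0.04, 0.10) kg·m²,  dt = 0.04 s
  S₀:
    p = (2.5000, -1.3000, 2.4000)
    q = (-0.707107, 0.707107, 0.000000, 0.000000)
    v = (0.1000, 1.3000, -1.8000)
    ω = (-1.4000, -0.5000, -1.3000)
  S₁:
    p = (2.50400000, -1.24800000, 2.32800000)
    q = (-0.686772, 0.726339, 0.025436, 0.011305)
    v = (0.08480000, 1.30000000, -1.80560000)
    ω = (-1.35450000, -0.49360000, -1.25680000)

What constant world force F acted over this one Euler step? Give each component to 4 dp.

F = (-1.9000, 0.0000, -0.7000)

Δv = v₁−v₀ = (-0.01520000, 0.00000000, -0.00560000)
F = m·Δv/dt = (-1.9000, 0.0000, -0.7000)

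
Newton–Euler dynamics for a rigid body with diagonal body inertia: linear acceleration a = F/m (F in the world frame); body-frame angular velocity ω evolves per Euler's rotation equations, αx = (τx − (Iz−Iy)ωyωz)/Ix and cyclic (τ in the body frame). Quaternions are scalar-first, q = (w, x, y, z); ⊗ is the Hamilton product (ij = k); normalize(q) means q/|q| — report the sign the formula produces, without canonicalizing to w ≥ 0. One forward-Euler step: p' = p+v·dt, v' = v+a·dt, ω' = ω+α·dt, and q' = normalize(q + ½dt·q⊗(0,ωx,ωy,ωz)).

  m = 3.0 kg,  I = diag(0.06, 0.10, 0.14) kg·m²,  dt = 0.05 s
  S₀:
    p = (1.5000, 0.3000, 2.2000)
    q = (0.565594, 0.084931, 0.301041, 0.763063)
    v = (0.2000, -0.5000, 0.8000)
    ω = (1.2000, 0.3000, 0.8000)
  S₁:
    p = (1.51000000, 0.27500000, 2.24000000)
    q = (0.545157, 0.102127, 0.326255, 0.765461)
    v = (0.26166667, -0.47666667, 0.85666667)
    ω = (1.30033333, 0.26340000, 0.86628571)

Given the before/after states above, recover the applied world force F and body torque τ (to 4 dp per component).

velocity change Δv = (0.06166667, 0.02333333, 0.05666667)
m·(v₁−v₀)/dt = (3.7000, 1.4000, 3.4000)
ω₁ − ω₀ = (0.10033333, -0.03660000, 0.06628571)
precession coupling = (0.0096, -0.0768, 0.0144)
τ = I·(Δω/dt) + ω₀×(Iω₀) = (0.1300, -0.1500, 0.2000)

F = (3.7000, 1.4000, 3.4000)
τ = (0.1300, -0.1500, 0.2000)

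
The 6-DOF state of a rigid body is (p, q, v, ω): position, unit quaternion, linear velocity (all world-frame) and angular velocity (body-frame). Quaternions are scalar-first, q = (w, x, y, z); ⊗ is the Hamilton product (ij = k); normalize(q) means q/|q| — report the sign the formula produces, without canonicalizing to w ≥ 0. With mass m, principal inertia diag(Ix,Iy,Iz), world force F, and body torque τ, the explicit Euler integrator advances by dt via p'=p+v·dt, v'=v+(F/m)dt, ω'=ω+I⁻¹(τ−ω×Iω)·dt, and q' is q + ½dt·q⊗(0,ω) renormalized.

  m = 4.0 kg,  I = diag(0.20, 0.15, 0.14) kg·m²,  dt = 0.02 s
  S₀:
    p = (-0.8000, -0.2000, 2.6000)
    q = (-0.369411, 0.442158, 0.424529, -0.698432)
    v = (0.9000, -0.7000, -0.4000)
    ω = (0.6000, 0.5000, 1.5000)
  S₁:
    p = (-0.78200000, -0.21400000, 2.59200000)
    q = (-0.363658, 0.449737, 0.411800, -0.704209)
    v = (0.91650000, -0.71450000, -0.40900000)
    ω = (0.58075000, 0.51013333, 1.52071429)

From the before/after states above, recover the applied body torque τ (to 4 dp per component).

rate change Δω = (-0.01925000, 0.01013333, 0.02071429)
I·α + gyro = (-0.2000, 0.1300, 0.1300)

τ = (-0.2000, 0.1300, 0.1300)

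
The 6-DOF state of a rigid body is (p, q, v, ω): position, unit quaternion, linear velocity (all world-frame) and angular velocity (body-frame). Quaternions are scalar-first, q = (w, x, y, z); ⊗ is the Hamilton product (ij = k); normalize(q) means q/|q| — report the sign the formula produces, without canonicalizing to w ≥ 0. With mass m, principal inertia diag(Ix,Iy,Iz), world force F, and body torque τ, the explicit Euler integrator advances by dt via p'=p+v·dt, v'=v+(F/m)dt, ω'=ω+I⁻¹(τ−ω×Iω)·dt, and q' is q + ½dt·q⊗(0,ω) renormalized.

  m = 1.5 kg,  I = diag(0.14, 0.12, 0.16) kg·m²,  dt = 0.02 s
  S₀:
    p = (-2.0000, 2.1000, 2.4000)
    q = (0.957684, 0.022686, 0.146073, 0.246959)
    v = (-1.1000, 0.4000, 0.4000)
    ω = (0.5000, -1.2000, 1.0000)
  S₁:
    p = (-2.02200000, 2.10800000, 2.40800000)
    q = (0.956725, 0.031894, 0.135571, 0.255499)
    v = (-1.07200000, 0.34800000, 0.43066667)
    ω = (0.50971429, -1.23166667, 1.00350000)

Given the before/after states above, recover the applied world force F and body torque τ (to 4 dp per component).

F = (2.1000, -3.9000, 2.3000)
τ = (0.0200, -0.2000, 0.0400)

Δv = v₁−v₀ = (0.02800000, -0.05200000, 0.03066667)
m·(v₁−v₀)/dt = (2.1000, -3.9000, 2.3000)
ω₁ − ω₀ = (0.00971429, -0.03166667, 0.00350000)
gyro term ω₀×Iω₀ = (-0.0480, -0.0100, 0.0120)
τ = I·(Δω/dt) + ω₀×(Iω₀) = (0.0200, -0.2000, 0.0400)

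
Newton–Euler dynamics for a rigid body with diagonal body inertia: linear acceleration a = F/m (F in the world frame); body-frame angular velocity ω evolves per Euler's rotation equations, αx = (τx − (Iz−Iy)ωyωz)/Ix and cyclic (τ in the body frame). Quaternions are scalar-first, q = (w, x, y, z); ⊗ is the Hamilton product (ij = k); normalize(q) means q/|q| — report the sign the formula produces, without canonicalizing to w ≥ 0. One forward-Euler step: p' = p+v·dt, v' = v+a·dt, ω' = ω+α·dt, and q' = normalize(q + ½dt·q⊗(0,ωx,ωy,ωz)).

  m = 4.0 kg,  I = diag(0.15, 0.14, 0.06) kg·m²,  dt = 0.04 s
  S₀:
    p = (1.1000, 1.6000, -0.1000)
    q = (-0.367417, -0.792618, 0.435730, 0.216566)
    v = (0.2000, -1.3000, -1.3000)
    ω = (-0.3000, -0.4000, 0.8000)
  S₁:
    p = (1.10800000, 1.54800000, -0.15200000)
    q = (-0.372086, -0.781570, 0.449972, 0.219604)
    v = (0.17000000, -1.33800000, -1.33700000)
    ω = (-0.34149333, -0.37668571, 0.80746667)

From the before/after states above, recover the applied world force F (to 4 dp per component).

F = (-3.0000, -3.8000, -3.7000)

Δv = v₁−v₀ = (-0.03000000, -0.03800000, -0.03700000)
applied force F = (-3.0000, -3.8000, -3.7000)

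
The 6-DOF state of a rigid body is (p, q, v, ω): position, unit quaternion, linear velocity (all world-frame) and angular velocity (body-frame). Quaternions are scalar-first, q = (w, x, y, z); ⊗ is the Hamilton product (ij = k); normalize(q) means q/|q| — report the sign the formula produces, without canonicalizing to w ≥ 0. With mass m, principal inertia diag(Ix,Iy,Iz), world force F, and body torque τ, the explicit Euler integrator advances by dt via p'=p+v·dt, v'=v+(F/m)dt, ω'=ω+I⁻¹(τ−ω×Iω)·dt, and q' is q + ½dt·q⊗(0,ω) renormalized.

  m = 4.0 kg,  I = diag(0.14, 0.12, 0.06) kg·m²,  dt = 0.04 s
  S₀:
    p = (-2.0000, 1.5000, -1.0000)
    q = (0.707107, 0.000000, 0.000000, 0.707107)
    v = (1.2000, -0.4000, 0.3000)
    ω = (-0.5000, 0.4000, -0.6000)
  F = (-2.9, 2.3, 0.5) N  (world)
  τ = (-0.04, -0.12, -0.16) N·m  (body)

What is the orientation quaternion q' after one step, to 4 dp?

q' = (0.7155, -0.0127, -0.0014, 0.6985)

q⊗(0,ω) = (0.4242642, -0.6363963, -0.0707107, -0.4242642)
q + ½dt·q⊗(0,ω), renormalized = (0.7155, -0.0127, -0.0014, 0.6985)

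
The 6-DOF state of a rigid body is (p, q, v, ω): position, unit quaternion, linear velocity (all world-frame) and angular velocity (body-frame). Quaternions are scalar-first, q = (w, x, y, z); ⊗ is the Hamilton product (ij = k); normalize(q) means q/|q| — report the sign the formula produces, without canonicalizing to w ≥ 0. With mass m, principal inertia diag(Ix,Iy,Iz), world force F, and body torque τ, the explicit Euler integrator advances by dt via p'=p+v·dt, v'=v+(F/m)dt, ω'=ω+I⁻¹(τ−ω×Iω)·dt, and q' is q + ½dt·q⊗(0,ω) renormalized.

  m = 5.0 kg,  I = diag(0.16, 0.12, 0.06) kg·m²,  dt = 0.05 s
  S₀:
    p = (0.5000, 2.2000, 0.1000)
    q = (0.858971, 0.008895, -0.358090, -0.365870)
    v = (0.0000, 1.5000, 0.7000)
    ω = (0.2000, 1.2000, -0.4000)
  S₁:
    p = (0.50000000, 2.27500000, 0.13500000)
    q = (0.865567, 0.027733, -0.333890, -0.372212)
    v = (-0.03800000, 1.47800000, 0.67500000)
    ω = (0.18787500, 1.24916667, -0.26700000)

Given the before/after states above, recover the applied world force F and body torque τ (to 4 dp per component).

rate change Δω = (-0.01212500, 0.04916667, 0.13300000)
gyro term ω₀×Iω₀ = (0.0288, -0.0080, -0.0096)
τ = I·(Δω/dt) + ω₀×(Iω₀) = (-0.0100, 0.1100, 0.1500)
Δv = v₁−v₀ = (-0.03800000, -0.02200000, -0.02500000)
F = m·Δv/dt = (-3.8000, -2.2000, -2.5000)

F = (-3.8000, -2.2000, -2.5000)
τ = (-0.0100, 0.1100, 0.1500)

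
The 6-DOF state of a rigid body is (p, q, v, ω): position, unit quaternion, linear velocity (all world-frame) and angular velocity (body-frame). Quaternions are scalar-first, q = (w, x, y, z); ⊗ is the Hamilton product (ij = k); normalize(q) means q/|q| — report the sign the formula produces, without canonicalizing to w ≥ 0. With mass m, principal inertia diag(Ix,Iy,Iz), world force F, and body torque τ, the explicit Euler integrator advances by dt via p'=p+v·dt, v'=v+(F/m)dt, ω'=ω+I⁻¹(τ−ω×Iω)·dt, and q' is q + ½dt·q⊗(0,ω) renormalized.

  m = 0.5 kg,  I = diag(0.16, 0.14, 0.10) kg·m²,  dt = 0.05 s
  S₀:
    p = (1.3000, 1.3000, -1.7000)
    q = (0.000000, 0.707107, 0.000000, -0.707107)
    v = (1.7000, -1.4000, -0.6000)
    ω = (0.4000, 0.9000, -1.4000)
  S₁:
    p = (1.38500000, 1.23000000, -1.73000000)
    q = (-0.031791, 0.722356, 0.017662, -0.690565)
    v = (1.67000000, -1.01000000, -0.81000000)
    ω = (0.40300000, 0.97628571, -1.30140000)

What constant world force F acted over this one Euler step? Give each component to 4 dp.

velocity change Δv = (-0.03000000, 0.39000000, -0.21000000)
m·(v₁−v₀)/dt = (-0.3000, 3.9000, -2.1000)

F = (-0.3000, 3.9000, -2.1000)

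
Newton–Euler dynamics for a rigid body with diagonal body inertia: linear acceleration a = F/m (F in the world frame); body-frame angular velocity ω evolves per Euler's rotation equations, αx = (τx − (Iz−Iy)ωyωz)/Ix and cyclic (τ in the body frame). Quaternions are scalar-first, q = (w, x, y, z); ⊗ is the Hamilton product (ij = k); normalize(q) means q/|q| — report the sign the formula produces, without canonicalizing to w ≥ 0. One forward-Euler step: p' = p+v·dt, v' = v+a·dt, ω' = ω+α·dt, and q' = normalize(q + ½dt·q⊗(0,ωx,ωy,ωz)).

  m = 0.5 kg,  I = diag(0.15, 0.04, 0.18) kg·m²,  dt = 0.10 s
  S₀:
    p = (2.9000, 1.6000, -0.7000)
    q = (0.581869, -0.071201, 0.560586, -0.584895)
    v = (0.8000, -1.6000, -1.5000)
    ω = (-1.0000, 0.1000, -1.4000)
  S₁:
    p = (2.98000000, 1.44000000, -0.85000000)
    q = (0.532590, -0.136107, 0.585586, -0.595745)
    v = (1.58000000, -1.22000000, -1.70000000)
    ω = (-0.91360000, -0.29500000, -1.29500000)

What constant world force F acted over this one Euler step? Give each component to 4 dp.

v₁ − v₀ = (0.78000000, 0.38000000, -0.20000000)
m·(v₁−v₀)/dt = (3.9000, 1.9000, -1.0000)

F = (3.9000, 1.9000, -1.0000)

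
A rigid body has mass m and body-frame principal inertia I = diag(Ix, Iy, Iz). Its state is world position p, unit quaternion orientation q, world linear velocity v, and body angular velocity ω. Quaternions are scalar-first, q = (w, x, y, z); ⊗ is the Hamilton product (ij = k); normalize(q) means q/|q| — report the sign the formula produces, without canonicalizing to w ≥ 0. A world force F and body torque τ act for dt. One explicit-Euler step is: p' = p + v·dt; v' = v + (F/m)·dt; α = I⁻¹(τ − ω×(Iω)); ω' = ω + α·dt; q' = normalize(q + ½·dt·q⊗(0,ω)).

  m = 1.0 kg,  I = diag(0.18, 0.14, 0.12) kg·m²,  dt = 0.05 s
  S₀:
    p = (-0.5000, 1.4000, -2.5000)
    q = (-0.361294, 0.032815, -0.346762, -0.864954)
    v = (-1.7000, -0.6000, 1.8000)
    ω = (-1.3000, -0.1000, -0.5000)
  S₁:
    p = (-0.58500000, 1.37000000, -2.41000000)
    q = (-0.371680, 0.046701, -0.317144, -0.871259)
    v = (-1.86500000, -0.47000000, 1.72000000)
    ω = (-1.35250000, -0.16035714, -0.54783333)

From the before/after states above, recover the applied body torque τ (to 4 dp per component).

ω₁ − ω₀ = (-0.05250000, -0.06035714, -0.04783333)
precession coupling = (-0.0010, 0.0390, -0.0052)
I·α + gyro = (-0.1900, -0.1300, -0.1200)

τ = (-0.1900, -0.1300, -0.1200)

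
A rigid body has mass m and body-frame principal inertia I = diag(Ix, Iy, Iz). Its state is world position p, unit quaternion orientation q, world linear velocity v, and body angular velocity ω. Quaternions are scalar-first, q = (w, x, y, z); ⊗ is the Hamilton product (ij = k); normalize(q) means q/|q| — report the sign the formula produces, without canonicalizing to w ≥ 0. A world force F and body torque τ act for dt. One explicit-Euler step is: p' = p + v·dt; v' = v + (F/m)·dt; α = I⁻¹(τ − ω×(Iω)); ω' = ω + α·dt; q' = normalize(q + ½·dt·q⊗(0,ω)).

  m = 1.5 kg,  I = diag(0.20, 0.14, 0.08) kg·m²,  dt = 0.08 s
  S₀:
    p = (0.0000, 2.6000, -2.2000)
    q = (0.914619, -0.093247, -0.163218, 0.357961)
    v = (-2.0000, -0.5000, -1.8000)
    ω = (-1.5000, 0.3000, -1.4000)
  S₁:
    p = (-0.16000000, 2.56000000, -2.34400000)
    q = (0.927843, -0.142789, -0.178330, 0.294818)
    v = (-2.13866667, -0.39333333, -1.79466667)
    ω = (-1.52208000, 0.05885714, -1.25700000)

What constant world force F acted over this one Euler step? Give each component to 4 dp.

F = (-2.6000, 2.0000, 0.1000)

Δv = v₁−v₀ = (-0.13866667, 0.10666667, 0.00533333)
m·(v₁−v₀)/dt = (-2.6000, 2.0000, 0.1000)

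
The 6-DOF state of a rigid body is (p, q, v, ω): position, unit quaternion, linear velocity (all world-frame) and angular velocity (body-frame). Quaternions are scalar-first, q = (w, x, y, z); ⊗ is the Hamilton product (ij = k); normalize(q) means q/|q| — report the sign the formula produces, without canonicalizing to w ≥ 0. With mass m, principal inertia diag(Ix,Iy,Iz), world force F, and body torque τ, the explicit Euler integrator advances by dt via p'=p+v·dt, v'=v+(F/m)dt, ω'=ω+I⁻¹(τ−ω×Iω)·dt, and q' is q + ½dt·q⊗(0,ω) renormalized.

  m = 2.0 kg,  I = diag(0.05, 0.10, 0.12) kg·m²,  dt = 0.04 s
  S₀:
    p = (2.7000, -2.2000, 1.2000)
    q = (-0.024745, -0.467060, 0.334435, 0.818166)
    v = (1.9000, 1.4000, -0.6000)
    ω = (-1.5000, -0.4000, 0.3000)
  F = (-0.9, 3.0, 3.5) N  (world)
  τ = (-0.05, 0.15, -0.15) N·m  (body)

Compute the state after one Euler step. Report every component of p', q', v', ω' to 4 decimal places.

p' = (2.7760, -2.1440, 1.1760)
q' = (-0.0410, -0.4575, 0.3127, 0.8314)
v' = (1.8820, 1.4600, -0.5300)
ω' = (-1.5381, -0.3526, 0.2400)

precession coupling ω×(Iω) = (-0.0024, 0.0315, 0.0300)
(τ − ω×Iω)/I = (-0.9520, 1.1850, -1.5000)
ω + α·dt = (-1.5381, -0.3526, 0.2400)
2q̇ = q⊗(0,ω) = (-0.8122658, 0.4647144, -1.0772330, 0.6810530)
q' = normalize(q + ½dt·q⊗(0,ω)) = (-0.0410, -0.4575, 0.3127, 0.8314)
a = F/m = (-0.4500, 1.5000, 1.7500)
new position p' = (2.7760, -2.1440, 1.1760)
v' = v + a·dt = (1.8820, 1.4600, -0.5300)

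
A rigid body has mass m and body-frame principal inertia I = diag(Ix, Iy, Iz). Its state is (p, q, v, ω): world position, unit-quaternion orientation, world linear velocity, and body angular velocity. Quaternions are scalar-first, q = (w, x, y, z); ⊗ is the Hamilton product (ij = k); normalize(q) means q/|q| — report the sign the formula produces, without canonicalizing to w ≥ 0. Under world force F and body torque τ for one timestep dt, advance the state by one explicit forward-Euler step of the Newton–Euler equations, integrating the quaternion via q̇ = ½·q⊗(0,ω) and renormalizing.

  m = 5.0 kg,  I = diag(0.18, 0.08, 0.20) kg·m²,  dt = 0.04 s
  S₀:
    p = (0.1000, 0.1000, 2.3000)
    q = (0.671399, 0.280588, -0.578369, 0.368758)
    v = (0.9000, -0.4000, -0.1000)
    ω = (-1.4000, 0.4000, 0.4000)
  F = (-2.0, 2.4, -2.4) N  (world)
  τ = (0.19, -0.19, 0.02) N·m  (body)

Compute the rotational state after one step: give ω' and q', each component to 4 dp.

angular accel α = (0.9489, -2.5150, -0.1800)
ω' = ω + α·dt = (-1.3620, 0.2994, 0.3928)
Hamilton product q⊗(0,ω) = (0.4766676, -1.3188094, -0.3599368, -0.4289218)
q + ½dt·q⊗(0,ω), renormalized = (0.6806, 0.2541, -0.5853, 0.3600)

ω' = (-1.3620, 0.2994, 0.3928)
q' = (0.6806, 0.2541, -0.5853, 0.3600)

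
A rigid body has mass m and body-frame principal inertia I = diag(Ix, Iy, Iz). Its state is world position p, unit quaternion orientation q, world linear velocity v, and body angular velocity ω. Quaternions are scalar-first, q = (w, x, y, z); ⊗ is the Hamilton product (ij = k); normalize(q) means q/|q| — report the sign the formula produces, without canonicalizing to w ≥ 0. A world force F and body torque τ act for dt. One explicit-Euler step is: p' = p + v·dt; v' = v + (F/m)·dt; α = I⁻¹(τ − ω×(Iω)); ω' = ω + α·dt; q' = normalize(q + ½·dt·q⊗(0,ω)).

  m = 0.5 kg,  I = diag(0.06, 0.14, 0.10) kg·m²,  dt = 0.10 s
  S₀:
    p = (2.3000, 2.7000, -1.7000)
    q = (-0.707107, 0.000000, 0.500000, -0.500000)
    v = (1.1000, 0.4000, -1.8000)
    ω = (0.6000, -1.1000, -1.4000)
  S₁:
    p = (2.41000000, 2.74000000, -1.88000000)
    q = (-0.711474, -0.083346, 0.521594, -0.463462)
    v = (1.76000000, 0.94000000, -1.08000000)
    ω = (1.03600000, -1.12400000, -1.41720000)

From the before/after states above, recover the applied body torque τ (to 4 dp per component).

τ = (0.2000, 0.0000, -0.0700)

rate change Δω = (0.43600000, -0.02400000, -0.01720000)
I·α + gyro = (0.2000, 0.0000, -0.0700)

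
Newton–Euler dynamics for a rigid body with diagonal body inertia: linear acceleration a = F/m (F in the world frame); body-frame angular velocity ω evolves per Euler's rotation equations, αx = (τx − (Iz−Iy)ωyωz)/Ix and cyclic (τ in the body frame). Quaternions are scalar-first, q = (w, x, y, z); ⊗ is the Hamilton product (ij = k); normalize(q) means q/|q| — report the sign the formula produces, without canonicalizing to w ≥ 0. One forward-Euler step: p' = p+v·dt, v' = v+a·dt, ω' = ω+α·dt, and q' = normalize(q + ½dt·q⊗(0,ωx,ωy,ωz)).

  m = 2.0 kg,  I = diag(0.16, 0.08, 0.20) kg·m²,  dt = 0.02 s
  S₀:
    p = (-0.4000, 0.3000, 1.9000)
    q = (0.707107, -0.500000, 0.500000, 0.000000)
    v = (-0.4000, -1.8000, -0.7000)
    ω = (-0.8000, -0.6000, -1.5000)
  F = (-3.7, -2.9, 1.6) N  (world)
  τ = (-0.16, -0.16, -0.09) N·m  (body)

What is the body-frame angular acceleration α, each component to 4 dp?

α = (-1.6750, -1.4000, -0.2580)

ω×(Iω) gyroscopic = (0.1080, -0.0480, -0.0384)
angular accel α = (-1.6750, -1.4000, -0.2580)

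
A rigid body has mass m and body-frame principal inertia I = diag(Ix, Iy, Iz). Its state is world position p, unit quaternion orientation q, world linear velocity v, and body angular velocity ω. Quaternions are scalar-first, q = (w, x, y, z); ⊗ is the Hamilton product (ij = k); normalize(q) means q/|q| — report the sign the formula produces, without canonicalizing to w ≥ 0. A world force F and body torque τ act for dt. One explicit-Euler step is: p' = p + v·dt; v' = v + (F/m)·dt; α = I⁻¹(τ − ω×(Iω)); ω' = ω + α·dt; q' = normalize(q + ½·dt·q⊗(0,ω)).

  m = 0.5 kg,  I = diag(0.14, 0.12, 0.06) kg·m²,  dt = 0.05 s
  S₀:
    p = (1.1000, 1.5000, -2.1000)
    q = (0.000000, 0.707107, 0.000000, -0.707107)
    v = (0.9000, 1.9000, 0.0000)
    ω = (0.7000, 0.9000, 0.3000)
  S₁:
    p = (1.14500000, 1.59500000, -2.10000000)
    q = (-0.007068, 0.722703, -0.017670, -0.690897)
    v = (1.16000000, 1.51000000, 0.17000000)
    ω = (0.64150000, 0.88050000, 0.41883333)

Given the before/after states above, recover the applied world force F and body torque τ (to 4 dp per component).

F = (2.6000, -3.9000, 1.7000)
τ = (-0.1800, -0.0300, 0.1300)

velocity change Δv = (0.26000000, -0.39000000, 0.17000000)
F = m·Δv/dt = (2.6000, -3.9000, 1.7000)
rate change Δω = (-0.05850000, -0.01950000, 0.11883333)
τ = I·(Δω/dt) + ω₀×(Iω₀) = (-0.1800, -0.0300, 0.1300)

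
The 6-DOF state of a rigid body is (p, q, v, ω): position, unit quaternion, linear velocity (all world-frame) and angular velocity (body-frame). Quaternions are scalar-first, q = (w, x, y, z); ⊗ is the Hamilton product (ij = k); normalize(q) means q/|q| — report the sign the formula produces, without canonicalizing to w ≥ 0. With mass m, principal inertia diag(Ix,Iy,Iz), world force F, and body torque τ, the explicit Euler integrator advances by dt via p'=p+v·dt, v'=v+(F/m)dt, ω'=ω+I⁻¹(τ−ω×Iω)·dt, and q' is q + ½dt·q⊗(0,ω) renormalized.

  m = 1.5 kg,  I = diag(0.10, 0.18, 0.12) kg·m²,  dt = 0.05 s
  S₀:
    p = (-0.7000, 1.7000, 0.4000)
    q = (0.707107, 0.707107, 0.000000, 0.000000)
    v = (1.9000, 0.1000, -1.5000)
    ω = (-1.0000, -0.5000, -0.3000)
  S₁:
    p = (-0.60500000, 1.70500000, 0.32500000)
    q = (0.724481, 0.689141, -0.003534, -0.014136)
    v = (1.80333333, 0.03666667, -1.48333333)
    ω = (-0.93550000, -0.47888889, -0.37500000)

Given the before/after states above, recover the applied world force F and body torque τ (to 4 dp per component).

v₁ − v₀ = (-0.09666667, -0.06333333, 0.01666667)
m·(v₁−v₀)/dt = (-2.9000, -1.9000, 0.5000)
ω₁ − ω₀ = (0.06450000, 0.02111111, -0.07500000)
precession coupling = (-0.0090, -0.0060, 0.0400)
I·α + gyro = (0.1200, 0.0700, -0.1400)

F = (-2.9000, -1.9000, 0.5000)
τ = (0.1200, 0.0700, -0.1400)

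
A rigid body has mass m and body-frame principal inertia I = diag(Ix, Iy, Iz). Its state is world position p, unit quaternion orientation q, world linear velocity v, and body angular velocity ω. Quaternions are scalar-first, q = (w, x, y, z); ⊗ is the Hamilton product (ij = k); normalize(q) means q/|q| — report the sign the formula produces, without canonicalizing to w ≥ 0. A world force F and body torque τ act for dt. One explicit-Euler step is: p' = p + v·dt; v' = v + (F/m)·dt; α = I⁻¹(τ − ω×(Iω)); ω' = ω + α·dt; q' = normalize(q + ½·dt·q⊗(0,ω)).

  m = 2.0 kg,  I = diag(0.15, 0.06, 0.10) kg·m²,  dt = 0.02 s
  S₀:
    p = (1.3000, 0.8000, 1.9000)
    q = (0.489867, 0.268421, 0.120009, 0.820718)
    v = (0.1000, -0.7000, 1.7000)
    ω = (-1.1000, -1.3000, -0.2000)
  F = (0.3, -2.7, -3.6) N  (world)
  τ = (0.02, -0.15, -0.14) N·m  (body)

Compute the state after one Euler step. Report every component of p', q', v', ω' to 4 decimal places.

ω×(Iω) gyroscopic = (0.0104, 0.0110, -0.1287)
(τ − ω×Iω)/I = (0.0640, -2.6833, -0.1130)
ω + α·dt = (-1.0987, -1.3537, -0.2023)
Hamilton product q⊗(0,ω) = (0.6154184, 0.5040779, -1.4859327, -0.3149108)
q + ½dt·q⊗(0,ω), renormalized = (0.4959, 0.2734, 0.1051, 0.8174)
a = (0.1500, -1.3500, -1.8000)
p' = p + v·dt = (1.3020, 0.7860, 1.9340)
new velocity v' = (0.1030, -0.7270, 1.6640)

p' = (1.3020, 0.7860, 1.9340)
q' = (0.4959, 0.2734, 0.1051, 0.8174)
v' = (0.1030, -0.7270, 1.6640)
ω' = (-1.0987, -1.3537, -0.2023)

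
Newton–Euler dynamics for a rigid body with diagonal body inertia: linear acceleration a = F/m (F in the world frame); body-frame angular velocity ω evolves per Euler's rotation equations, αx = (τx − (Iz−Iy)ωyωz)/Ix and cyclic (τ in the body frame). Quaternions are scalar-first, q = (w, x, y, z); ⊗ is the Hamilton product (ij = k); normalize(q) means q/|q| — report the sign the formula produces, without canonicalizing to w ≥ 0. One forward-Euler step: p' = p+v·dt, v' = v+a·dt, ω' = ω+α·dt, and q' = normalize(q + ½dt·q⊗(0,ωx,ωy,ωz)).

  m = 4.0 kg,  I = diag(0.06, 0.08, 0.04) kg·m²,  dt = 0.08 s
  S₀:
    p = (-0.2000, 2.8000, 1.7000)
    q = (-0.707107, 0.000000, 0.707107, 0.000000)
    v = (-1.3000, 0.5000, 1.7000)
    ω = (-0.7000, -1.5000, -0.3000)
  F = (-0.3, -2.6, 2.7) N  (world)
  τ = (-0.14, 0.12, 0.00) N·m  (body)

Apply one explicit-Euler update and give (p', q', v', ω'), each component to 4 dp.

p' = (-0.3040, 2.8400, 1.8360)
q' = (-0.6632, 0.0113, 0.7478, 0.0282)
v' = (-1.3060, 0.4480, 1.7540)
ω' = (-0.8627, -1.3842, -0.3420)

(τ − ω×Iω)/I = (-2.0333, 1.4475, -0.5250)
ω + α·dt = (-0.8627, -1.3842, -0.3420)
q⊗(0,ω) = (1.0606605, 0.2828428, 1.0606605, 0.7071070)
q + ½dt·q⊗(0,ω), renormalized = (-0.6632, 0.0113, 0.7478, 0.0282)
linear accel F/m = (-0.0750, -0.6500, 0.6750)
new position p' = (-0.3040, 2.8400, 1.8360)
v' = v + a·dt = (-1.3060, 0.4480, 1.7540)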